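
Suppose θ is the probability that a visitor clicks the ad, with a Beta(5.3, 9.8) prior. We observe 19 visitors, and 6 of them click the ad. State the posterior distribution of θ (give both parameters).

The binomial likelihood is conjugate to the Beta prior: with 6 successes and 13 failures, the posterior is Beta(5.3+6, 9.8+13) = Beta(11.3, 22.8).

Posterior: Beta(11.3, 22.8)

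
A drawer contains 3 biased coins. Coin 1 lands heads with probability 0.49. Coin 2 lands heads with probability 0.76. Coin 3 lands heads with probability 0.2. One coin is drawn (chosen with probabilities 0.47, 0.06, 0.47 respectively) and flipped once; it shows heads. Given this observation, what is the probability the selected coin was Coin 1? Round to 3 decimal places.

Posterior probability ≈ 0.623

Tabulate prior·likelihood by source: [1] prior 0.47, lik 0.49, product 0.2303; [2] prior 0.06, lik 0.76, product 0.04560; [3] prior 0.47, lik 0.2, product 0.09400.
Normalizing constant = 0.36990; the posterior for Coin 1 is its product over the sum, 0.2303/0.36990 = 0.623.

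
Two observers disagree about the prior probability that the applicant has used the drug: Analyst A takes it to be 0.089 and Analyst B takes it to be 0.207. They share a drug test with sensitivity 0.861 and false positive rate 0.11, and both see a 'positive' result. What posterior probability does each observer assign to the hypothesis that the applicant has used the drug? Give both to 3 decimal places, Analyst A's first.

Analyst A: 0.433; Analyst B: 0.671

P('+'|H) = 0.861, P('+'|¬H) = 0.11.
Analyst A: numerator 0.861·0.089 = 0.076629; evidence = 0.076629+0.11·0.911 = 0.17684; posterior = 0.433.
Analyst B: numerator 0.861·0.207 = 0.17823; evidence = 0.17823+0.11·0.793 = 0.26546; posterior = 0.671.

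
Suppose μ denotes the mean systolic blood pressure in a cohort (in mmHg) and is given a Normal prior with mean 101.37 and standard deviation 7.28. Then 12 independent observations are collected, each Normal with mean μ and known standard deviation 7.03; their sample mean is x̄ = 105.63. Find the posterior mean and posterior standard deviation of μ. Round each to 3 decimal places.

Prior precision 1/τ₀² = 1/7.28² = 0.0188685; data precision n/σ² = 12/7.03² = 0.242812.
Posterior precision = 0.0188685 + 0.242812 = 0.261681, giving posterior SD = 1/√0.261681 = 1.955.
Posterior mean = (0.0188685·101.37 + 0.242812·105.63) / 0.261681 = 105.323.

Posterior mean ≈ 105.323; posterior SD ≈ 1.955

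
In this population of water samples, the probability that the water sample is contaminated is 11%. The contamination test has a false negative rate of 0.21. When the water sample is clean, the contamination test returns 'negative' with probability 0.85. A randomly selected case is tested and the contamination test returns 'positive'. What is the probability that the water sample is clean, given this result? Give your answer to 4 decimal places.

P(¬H | E) ≈ 0.6057

Let H be the event that the water sample is contaminated. P(H) = 0.11, so P(¬H) = 0.89. With E the 'positive' result, P(E|H) = 0.79 and P(E|¬H) = 0.15.
P(E) = 0.79·0.11 + 0.15·0.89 = 0.086900 + 0.13350 = 0.22040.
By Bayes' theorem, P(H|E) = 0.086900 / 0.22040 = 0.3943. Hence P(¬H|E) = 1 − 0.3943 = 0.6057.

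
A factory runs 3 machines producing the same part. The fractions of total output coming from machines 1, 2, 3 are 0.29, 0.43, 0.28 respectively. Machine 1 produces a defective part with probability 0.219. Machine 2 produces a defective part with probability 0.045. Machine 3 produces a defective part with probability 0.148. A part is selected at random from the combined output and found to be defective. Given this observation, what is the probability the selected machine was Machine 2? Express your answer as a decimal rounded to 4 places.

Posterior probability ≈ 0.1557

P(defective|M1) = 0.219; P(defective|M2) = 0.045; P(defective|M3) = 0.148.
Prior × likelihood for each source: 0.29·0.219=0.06351, 0.43·0.045=0.01935, 0.28·0.148=0.04144. Summing gives P(defective) = 0.12430.
P(Machine 2 | defective) = 0.01935 / 0.12430 = 0.1557.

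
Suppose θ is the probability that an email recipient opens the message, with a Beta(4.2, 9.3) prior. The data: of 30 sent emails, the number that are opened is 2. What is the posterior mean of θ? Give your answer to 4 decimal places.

Posterior mean ≈ 0.1425

The binomial likelihood is conjugate to the Beta prior: with 2 successes and 28 failures, the posterior is Beta(4.2+2, 9.3+28) = Beta(6.2, 37.3).
Posterior mean = α/(α+β) = 6.2/43.5 = 0.1425.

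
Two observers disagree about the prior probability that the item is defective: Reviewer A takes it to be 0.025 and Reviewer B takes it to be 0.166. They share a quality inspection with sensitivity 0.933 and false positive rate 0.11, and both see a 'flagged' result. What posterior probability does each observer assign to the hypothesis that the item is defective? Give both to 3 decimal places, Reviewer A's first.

The likelihood ratio for a 'flagged' result is 0.933/0.11 = 8.4818.
Reviewer A: prior odds 0.025/0.975 = 0.025641; posterior odds 0.21748; posterior probability 0.179.
Reviewer B: prior odds 0.166/0.834 = 0.19904; posterior odds 1.6882; posterior probability 0.628.

Reviewer A: 0.179; Reviewer B: 0.628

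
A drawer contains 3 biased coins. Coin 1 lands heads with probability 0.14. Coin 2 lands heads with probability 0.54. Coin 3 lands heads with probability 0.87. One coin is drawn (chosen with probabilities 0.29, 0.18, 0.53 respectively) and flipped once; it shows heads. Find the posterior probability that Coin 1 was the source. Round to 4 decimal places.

Posterior probability ≈ 0.0678

Tabulate prior·likelihood by source: [1] prior 0.29, lik 0.14, product 0.04060; [2] prior 0.18, lik 0.54, product 0.09720; [3] prior 0.53, lik 0.87, product 0.4611.
Normalizing constant = 0.59890; the posterior for Coin 1 is its product over the sum, 0.04060/0.59890 = 0.0678.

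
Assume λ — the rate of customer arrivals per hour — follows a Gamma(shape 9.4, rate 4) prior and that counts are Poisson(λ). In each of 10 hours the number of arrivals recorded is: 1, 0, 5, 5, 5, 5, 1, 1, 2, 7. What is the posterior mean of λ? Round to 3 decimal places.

Posterior mean ≈ 2.957

The Poisson likelihood adds the total count to the shape and the number of exposure periods to the rate. Here ∑xᵢ = 32 and n = 10, so shape 9.4→41.4 and rate 4→14.
Posterior mean = shape/rate = 41.4/14 = 2.957.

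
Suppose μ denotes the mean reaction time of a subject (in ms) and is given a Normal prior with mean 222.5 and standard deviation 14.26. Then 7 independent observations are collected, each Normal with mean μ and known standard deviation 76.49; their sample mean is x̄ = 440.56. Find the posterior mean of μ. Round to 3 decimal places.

Posterior mean ≈ 265.171

Prior precision 1/τ₀² = 1/14.26² = 0.00491769; data precision n/σ² = 7/76.49² = 0.00119643.
Posterior precision = 0.00491769 + 0.00119643 = 0.00611412.
Posterior mean = (0.00491769·222.5 + 0.00119643·440.56) / 0.00611412 = 265.171.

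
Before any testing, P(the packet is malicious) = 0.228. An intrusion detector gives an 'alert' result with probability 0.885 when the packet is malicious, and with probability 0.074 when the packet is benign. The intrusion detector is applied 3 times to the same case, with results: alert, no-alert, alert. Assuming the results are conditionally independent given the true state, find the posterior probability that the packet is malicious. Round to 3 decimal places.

Posterior P(H) ≈ 0.840

With H the event that the packet is malicious, the joint likelihood of the observed sequence is P(data|H) = 0.885·0.115·0.885 = 0.090071 and P(data|¬H) = 0.074·0.926·0.074 = 0.0050708.
Bayes: P(H|data) = 0.228·0.090071 / (0.228·0.090071 + 0.772·0.0050708) = 0.020536/0.024451 = 0.8399.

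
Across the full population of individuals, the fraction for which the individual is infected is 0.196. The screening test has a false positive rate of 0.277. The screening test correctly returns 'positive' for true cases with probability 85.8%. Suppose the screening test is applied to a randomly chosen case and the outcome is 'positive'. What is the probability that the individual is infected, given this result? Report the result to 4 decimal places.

Let H be the event that the individual is infected. P(H) = 0.196, so P(¬H) = 0.804. With E the 'positive' result, P(E|H) = 0.858 and P(E|¬H) = 0.277.
P(E) = 0.858·0.196 + 0.277·0.804 = 0.16817 + 0.22271 = 0.39088.
By Bayes' theorem, P(H|E) = 0.16817 / 0.39088 = 0.4302.

P(H | E) ≈ 0.4302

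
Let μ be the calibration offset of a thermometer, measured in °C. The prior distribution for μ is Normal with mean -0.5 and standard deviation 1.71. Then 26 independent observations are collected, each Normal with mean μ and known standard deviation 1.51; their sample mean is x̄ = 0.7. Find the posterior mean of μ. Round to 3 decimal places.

Posterior mean ≈ 0.665

Prior precision 1/τ₀² = 1/1.71² = 0.341986; data precision n/σ² = 26/1.51² = 11.4030.
Posterior precision = 0.341986 + 11.4030 = 11.7450.
Posterior mean = (0.341986·-0.5 + 11.4030·0.7) / 11.7450 = 0.665.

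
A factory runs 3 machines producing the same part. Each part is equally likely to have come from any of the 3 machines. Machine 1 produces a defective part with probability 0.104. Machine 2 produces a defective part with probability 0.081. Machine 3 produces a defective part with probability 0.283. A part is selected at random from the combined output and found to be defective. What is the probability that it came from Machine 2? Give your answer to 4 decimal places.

P(defective|M1) = 0.104; P(defective|M2) = 0.081; P(defective|M3) = 0.283.
Prior × likelihood for each source: 0.333333·0.104=0.03467, 0.333333·0.081=0.02700, 0.333333·0.283=0.09433. Summing gives P(defective) = 0.15600.
P(Machine 2 | defective) = 0.02700 / 0.15600 = 0.1731.

Posterior probability ≈ 0.1731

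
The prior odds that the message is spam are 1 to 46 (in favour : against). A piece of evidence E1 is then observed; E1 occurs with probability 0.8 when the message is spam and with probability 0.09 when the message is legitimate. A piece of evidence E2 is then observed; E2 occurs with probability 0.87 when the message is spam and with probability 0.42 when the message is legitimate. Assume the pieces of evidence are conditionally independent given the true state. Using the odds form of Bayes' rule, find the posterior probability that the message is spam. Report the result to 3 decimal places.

Prior odds = 1/46 = 0.021739. In log-odds, ln(0.021739) = -3.8286.
Add log likelihood ratios: ln(8.8889) + ln(2.0714) = 2.9130.
Posterior log-odds = -0.91560, so posterior odds = exp(-0.91560) = 0.40028. Converting, P(H|E) = 0.40028/1.4003 = 0.286.

Posterior probability ≈ 0.286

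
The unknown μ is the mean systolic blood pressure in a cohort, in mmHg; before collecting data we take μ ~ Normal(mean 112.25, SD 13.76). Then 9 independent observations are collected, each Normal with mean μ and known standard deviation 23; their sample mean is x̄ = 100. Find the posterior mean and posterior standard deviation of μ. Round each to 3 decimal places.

Posterior mean ≈ 102.902; posterior SD ≈ 6.697

Prior precision 1/τ₀² = 1/13.76² = 0.00528157; data precision n/σ² = 9/23² = 0.0170132.
Posterior precision = 0.00528157 + 0.0170132 = 0.0222948, giving posterior SD = 1/√0.0222948 = 6.697.
Posterior mean = (0.00528157·112.25 + 0.0170132·100) / 0.0222948 = 102.902.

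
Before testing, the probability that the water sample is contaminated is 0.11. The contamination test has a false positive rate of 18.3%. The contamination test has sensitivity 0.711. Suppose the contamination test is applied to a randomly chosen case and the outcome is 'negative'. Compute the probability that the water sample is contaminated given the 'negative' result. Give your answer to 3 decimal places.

Let H be the event that the water sample is contaminated. P(H) = 0.11, so P(¬H) = 0.89. With E the 'negative' result, P(E|H) = 0.289 and P(E|¬H) = 0.817.
P(E) = 0.289·0.11 + 0.817·0.89 = 0.031790 + 0.72713 = 0.75892.
By Bayes' theorem, P(H|E) = 0.031790 / 0.75892 = 0.042.

P(H | E) ≈ 0.042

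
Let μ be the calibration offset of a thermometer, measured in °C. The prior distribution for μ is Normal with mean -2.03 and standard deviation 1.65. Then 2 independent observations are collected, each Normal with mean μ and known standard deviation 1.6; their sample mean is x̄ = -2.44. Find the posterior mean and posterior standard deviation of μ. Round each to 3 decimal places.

Prior precision 1/τ₀² = 1/1.65² = 0.367309; data precision n/σ² = 2/1.6² = 0.781250.
Posterior precision = 0.367309 + 0.781250 = 1.14856, giving posterior SD = 1/√1.14856 = 0.933.
Posterior mean = (0.367309·-2.03 + 0.781250·-2.44) / 1.14856 = -2.309.

Posterior mean ≈ -2.309; posterior SD ≈ 0.933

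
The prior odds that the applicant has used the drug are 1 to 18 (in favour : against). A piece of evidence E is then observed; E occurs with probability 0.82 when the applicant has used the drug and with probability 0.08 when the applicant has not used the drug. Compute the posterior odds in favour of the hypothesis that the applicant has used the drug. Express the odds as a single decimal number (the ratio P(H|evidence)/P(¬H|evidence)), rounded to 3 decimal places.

Posterior odds ≈ 0.569

Prior odds = 1/18 = 0.055556.
Likelihood ratio for E = 0.82/0.08 = 10.250.
Posterior odds = prior odds × LR = 0.56944.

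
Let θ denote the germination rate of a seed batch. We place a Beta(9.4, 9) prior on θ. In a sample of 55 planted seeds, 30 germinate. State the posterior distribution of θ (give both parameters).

The binomial likelihood is conjugate to the Beta prior: with 30 successes and 25 failures, the posterior is Beta(9.4+30, 9+25) = Beta(39.4, 34).

Posterior: Beta(39.4, 34)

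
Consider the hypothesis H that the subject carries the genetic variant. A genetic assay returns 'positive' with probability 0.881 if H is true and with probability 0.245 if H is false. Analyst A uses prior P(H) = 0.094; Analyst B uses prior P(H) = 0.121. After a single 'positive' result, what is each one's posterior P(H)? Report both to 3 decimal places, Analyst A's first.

Analyst A: 0.272; Analyst B: 0.331

The likelihood ratio for a 'positive' result is 0.881/0.245 = 3.5959.
Analyst A: prior odds 0.094/0.906 = 0.10375; posterior odds 0.37309; posterior probability 0.272.
Analyst B: prior odds 0.121/0.879 = 0.13766; posterior odds 0.49500; posterior probability 0.331.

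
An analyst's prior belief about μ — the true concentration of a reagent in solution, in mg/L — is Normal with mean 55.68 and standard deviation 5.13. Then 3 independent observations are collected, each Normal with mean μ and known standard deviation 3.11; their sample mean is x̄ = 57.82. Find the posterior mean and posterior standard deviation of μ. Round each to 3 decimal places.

With known σ, the Normal prior is conjugate. Weight on the data is w = (n/σ²)/(n/σ² + 1/τ₀²) = 0.310170/(0.310170+0.0379984) = 0.89086.
Posterior mean = w·x̄ + (1−w)·μ₀ = 0.89086·57.82 + 0.10914·55.68 = 57.586. Posterior variance = 1/(0.310170+0.0379984) = 2.87217, so SD = 1.695.

Posterior mean ≈ 57.586; posterior SD ≈ 1.695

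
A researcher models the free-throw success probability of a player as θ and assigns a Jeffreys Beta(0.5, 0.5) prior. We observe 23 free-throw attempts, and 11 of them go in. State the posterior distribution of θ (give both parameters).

The binomial likelihood is conjugate to the Beta prior: with 11 successes and 12 failures, the posterior is Beta(0.5+11, 0.5+12) = Beta(11.5, 12.5).

Posterior: Beta(11.5, 12.5)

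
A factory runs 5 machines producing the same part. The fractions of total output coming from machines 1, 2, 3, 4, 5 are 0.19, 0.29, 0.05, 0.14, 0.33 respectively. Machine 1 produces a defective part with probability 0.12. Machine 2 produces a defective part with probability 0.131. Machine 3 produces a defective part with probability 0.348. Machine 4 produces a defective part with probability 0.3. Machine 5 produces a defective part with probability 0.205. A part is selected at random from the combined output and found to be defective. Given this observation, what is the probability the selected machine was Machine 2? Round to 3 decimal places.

Tabulate prior·likelihood by source: [1] prior 0.19, lik 0.12, product 0.02280; [2] prior 0.29, lik 0.131, product 0.03799; [3] prior 0.05, lik 0.348, product 0.01740; [4] prior 0.14, lik 0.3, product 0.04200; [5] prior 0.33, lik 0.205, product 0.06765.
Normalizing constant = 0.18784; the posterior for Machine 2 is its product over the sum, 0.03799/0.18784 = 0.202.

Posterior probability ≈ 0.202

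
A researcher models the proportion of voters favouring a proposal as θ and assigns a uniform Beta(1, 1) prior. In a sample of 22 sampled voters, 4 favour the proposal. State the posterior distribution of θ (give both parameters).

Observing 4 successes and 18 failures updates Beta(1, 1) by adding the success and failure counts to the two shape parameters: α = 1+4 = 5, β = 1+18 = 19.

Posterior: Beta(5, 19)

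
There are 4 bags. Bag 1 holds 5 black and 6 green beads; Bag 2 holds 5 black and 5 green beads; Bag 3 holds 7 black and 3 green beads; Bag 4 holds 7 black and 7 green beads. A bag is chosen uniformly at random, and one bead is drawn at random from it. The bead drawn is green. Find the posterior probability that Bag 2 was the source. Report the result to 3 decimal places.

Posterior probability ≈ 0.271

Tabulate prior·likelihood by source: [1] prior 0.25, lik 0.5455, product 0.1364; [2] prior 0.25, lik 0.5, product 0.1250; [3] prior 0.25, lik 0.3, product 0.07500; [4] prior 0.25, lik 0.5, product 0.1250.
Normalizing constant = 0.46136; the posterior for Bag 2 is its product over the sum, 0.1250/0.46136 = 0.271.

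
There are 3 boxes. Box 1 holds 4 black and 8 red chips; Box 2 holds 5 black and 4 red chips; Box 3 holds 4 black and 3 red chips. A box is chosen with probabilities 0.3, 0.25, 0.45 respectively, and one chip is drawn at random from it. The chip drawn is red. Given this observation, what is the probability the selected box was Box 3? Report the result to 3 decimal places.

Tabulate prior·likelihood by source: [1] prior 0.3, lik 0.6667, product 0.2000; [2] prior 0.25, lik 0.4444, product 0.1111; [3] prior 0.45, lik 0.4286, product 0.1929.
Normalizing constant = 0.50397; the posterior for Box 3 is its product over the sum, 0.1929/0.50397 = 0.383.

Posterior probability ≈ 0.383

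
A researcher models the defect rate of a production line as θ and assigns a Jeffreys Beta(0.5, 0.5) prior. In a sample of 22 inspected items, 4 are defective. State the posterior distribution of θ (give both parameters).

The binomial likelihood is conjugate to the Beta prior: with 4 successes and 18 failures, the posterior is Beta(0.5+4, 0.5+18) = Beta(4.5, 18.5).

Posterior: Beta(4.5, 18.5)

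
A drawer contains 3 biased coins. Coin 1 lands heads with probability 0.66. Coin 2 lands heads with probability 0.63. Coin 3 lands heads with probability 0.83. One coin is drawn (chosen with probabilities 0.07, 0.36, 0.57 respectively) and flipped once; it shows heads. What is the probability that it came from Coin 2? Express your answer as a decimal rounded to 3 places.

Posterior probability ≈ 0.304

P(heads|C1) = 0.66; P(heads|C2) = 0.63; P(heads|C3) = 0.83.
Prior × likelihood for each source: 0.07·0.66=0.04620, 0.36·0.63=0.2268, 0.57·0.83=0.4731. Summing gives P(heads) = 0.74610.
P(Coin 2 | heads) = 0.2268 / 0.74610 = 0.304.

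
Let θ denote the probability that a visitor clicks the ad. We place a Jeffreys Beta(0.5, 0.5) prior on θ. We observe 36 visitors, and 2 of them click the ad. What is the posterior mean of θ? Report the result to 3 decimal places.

The binomial likelihood is conjugate to the Beta prior: with 2 successes and 34 failures, the posterior is Beta(0.5+2, 0.5+34) = Beta(2.5, 34.5).
E[θ | data] = 2.5/(2.5+34.5) = 0.068.

Posterior mean ≈ 0.068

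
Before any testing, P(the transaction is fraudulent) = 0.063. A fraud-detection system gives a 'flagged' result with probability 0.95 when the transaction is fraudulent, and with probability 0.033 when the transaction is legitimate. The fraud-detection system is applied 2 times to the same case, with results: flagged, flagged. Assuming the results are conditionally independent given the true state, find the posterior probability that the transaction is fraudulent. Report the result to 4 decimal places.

Posterior P(H) ≈ 0.9824

Let H be the event that the transaction is fraudulent; start with P(H) = 0.063. P('flagged'|H) = 0.95, P('flagged'|¬H) = 0.033.
Update on result 1 ('flagged'): P(H) ← 0.95·0.0630 / (0.95·0.0630 + 0.033·0.9370) = 0.059850/0.090771 = 0.6594.
Update on result 2 ('flagged'): P(H) ← 0.95·0.6594 / (0.95·0.6594 + 0.033·0.3406) = 0.62638/0.63763 = 0.9824.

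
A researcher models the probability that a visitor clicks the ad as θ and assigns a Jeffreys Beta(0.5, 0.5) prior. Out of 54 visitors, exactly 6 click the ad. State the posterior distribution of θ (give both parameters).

Observing 6 successes and 48 failures updates Beta(0.5, 0.5) by adding the success and failure counts to the two shape parameters: α = 0.5+6 = 6.5, β = 0.5+48 = 48.5.

Posterior: Beta(6.5, 48.5)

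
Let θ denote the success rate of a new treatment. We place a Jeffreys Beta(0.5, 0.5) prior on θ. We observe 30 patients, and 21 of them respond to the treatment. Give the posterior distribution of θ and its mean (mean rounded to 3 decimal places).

Posterior: Beta(21.5, 9.5); mean ≈ 0.694

The binomial likelihood is conjugate to the Beta prior: with 21 successes and 9 failures, the posterior is Beta(0.5+21, 0.5+9) = Beta(21.5, 9.5).
Posterior mean = α/(α+β) = 21.5/31 = 0.694.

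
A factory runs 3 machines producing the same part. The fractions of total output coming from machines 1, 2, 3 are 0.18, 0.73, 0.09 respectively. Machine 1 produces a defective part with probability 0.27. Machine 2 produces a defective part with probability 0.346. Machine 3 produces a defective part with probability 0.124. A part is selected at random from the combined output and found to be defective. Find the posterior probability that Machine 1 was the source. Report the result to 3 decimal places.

Posterior probability ≈ 0.156

Tabulate prior·likelihood by source: [1] prior 0.18, lik 0.27, product 0.04860; [2] prior 0.73, lik 0.346, product 0.2526; [3] prior 0.09, lik 0.124, product 0.01116.
Normalizing constant = 0.31234; the posterior for Machine 1 is its product over the sum, 0.04860/0.31234 = 0.156.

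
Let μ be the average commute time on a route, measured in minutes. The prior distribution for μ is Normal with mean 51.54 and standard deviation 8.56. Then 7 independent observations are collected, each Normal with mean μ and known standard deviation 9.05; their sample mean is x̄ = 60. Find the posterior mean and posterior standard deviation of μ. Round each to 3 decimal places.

Posterior mean ≈ 58.835; posterior SD ≈ 3.176

Prior precision 1/τ₀² = 1/8.56² = 0.0136475; data precision n/σ² = 7/9.05² = 0.0854675.
Posterior precision = 0.0136475 + 0.0854675 = 0.0991150, giving posterior SD = 1/√0.0991150 = 3.176.
Posterior mean = (0.0136475·51.54 + 0.0854675·60) / 0.0991150 = 58.835.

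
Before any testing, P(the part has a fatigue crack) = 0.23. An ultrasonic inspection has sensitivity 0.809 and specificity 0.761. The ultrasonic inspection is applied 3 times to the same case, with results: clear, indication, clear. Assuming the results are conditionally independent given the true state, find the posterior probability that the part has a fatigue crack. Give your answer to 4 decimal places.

Posterior P(H) ≈ 0.0599

With H the event that the part has a fatigue crack, the joint likelihood of the observed sequence is P(data|H) = 0.191·0.809·0.191 = 0.029513 and P(data|¬H) = 0.761·0.239·0.761 = 0.13841.
Bayes: P(H|data) = 0.23·0.029513 / (0.23·0.029513 + 0.77·0.13841) = 0.0067880/0.11336 = 0.0599.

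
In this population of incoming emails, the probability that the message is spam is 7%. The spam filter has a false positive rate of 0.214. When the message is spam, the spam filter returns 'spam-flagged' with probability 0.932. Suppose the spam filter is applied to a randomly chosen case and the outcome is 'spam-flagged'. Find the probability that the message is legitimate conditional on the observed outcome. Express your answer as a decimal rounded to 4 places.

P(¬H | E) ≈ 0.7531

Let H be the event that the message is spam. P(H) = 0.07, so P(¬H) = 0.93. With E the 'spam-flagged' result, P(E|H) = 0.932 and P(E|¬H) = 0.214.
P(E) = 0.932·0.07 + 0.214·0.93 = 0.065240 + 0.19902 = 0.26426.
By Bayes' theorem, P(H|E) = 0.065240 / 0.26426 = 0.2469. Hence P(¬H|E) = 1 − 0.2469 = 0.7531.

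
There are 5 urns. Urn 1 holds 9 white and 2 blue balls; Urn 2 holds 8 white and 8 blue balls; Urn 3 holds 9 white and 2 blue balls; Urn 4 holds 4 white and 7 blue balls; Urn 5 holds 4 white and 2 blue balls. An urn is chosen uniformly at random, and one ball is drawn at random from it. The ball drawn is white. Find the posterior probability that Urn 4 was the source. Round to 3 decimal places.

P(white|Urn 1) = 0.8182; P(white|Urn 2) = 0.5; P(white|Urn 3) = 0.8182; P(white|Urn 4) = 0.3636; P(white|Urn 5) = 0.6667.
Prior × likelihood for each source: 0.2·0.8182=0.1636, 0.2·0.5=0.1000, 0.2·0.8182=0.1636, 0.2·0.3636=0.07273, 0.2·0.6667=0.1333. Summing gives P(white) = 0.63333.
P(Urn 4 | white) = 0.07273 / 0.63333 = 0.115.

Posterior probability ≈ 0.115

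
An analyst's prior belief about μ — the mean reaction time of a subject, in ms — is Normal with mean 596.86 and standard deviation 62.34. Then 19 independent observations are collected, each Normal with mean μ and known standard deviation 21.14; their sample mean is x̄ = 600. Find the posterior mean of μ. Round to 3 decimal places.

Prior precision 1/τ₀² = 1/62.34² = 0.00025732; data precision n/σ² = 19/21.14² = 0.0425151.
Posterior precision = 0.00025732 + 0.0425151 = 0.0427725.
Posterior mean = (0.00025732·596.86 + 0.0425151·600) / 0.0427725 = 599.981.

Posterior mean ≈ 599.981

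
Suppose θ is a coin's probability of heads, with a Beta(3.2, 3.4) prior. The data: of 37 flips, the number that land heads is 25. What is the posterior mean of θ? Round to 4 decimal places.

The binomial likelihood is conjugate to the Beta prior: with 25 successes and 12 failures, the posterior is Beta(3.2+25, 3.4+12) = Beta(28.2, 15.4).
Posterior mean = α/(α+β) = 28.2/43.6 = 0.6468.

Posterior mean ≈ 0.6468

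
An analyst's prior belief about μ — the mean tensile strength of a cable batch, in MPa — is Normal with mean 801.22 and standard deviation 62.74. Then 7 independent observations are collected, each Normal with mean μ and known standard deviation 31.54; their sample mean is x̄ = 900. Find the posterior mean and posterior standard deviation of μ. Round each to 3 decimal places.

Prior precision 1/τ₀² = 1/62.74² = 0.00025405; data precision n/σ² = 7/31.54² = 0.00703679.
Posterior precision = 0.00025405 + 0.00703679 = 0.00729084, giving posterior SD = 1/√0.00729084 = 11.711.
Posterior mean = (0.00025405·801.22 + 0.00703679·900) / 0.00729084 = 896.558.

Posterior mean ≈ 896.558; posterior SD ≈ 11.711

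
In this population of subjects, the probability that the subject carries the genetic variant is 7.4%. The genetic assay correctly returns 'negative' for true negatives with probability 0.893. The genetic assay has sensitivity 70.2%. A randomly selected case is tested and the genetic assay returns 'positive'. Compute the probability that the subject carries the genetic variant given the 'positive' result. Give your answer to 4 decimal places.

P(H | E) ≈ 0.3440

Write H for 'the subject carries the genetic variant'. Prior odds H:¬H = 0.074/0.926 = 0.079914. For the 'positive' outcome, the likelihood ratio is 0.702/0.107 = 6.5607.
Posterior odds = 0.079914 × 6.5607 = 0.52429, so P(H|E) = 0.52429/(1+0.52429) = 0.3440.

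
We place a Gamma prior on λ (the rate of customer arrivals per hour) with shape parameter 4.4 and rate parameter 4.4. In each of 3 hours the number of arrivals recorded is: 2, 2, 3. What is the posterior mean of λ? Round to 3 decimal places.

Posterior mean ≈ 1.541

Total count ∑xᵢ = 7 over n = 3 hours.
Gamma is conjugate to the Poisson likelihood: posterior is Gamma(shape = 4.4+7 = 11.4, rate = 4.4+3 = 7.4).
E[λ | data] = 11.4/7.4 = 1.541.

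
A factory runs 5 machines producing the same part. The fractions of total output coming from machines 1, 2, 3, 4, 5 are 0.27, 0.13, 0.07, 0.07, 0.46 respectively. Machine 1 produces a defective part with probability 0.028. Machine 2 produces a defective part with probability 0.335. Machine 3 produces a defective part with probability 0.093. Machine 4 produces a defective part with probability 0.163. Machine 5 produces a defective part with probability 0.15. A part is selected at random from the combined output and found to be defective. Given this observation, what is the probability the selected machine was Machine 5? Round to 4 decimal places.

Posterior probability ≈ 0.4999

Tabulate prior·likelihood by source: [1] prior 0.27, lik 0.028, product 0.007560; [2] prior 0.13, lik 0.335, product 0.04355; [3] prior 0.07, lik 0.093, product 0.006510; [4] prior 0.07, lik 0.163, product 0.01141; [5] prior 0.46, lik 0.15, product 0.06900.
Normalizing constant = 0.13803; the posterior for Machine 5 is its product over the sum, 0.06900/0.13803 = 0.4999.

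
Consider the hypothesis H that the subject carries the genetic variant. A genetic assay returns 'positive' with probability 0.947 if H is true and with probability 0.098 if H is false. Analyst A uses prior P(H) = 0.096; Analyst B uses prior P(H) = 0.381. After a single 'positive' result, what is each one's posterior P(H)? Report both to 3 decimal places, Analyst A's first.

P('+'|H) = 0.947, P('+'|¬H) = 0.098.
Analyst A: numerator 0.947·0.096 = 0.090912; evidence = 0.090912+0.098·0.904 = 0.17950; posterior = 0.506.
Analyst B: numerator 0.947·0.381 = 0.36081; evidence = 0.36081+0.098·0.619 = 0.42147; posterior = 0.856.

Analyst A: 0.506; Analyst B: 0.856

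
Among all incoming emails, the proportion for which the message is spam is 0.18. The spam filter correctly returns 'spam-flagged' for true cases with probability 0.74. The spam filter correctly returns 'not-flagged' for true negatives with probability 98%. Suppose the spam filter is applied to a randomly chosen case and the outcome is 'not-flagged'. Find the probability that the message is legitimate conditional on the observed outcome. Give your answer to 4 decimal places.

Let H be the event that the message is spam. P(H) = 0.18, so P(¬H) = 0.82. With E the 'not-flagged' result, P(E|H) = 0.26 and P(E|¬H) = 0.98.
P(E) = 0.26·0.18 + 0.98·0.82 = 0.046800 + 0.80360 = 0.85040.
By Bayes' theorem, P(H|E) = 0.046800 / 0.85040 = 0.0550. Hence P(¬H|E) = 1 − 0.0550 = 0.9450.

P(¬H | E) ≈ 0.9450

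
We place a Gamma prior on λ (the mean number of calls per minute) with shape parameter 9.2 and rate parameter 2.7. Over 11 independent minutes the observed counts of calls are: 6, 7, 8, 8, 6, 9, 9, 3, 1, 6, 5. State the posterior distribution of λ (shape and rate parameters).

The Poisson likelihood adds the total count to the shape and the number of exposure periods to the rate. Here ∑xᵢ = 68 and n = 11, so shape 9.2→77.2 and rate 2.7→13.7.

Posterior: Gamma(shape=77.2, rate=13.7)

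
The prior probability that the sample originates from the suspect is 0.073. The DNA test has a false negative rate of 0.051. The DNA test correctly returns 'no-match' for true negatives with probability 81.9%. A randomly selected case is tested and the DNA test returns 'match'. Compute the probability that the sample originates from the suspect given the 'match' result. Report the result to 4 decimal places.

P(H | E) ≈ 0.2922

Let H be the event that the sample originates from the suspect. P(H) = 0.073, so P(¬H) = 0.927. With E the 'match' result, P(E|H) = 0.949 and P(E|¬H) = 0.181.
P(E) = 0.949·0.073 + 0.181·0.927 = 0.069277 + 0.16779 = 0.23706.
By Bayes' theorem, P(H|E) = 0.069277 / 0.23706 = 0.2922.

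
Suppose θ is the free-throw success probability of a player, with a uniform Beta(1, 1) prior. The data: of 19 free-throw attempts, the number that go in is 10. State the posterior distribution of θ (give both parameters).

Posterior: Beta(11, 10)

The binomial likelihood is conjugate to the Beta prior: with 10 successes and 9 failures, the posterior is Beta(1+10, 1+9) = Beta(11, 10).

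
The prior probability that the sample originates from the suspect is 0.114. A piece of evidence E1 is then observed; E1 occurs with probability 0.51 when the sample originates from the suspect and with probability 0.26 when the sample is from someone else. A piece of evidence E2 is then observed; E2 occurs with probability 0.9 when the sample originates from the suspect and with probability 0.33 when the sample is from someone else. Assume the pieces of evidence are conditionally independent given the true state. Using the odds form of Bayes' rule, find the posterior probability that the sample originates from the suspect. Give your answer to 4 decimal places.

Posterior probability ≈ 0.4077

Prior odds = 0.114/(1−0.114) = 0.12867.
Likelihood ratio for E1 = 0.51/0.26 = 1.9615.
Likelihood ratio for E2 = 0.9/0.33 = 2.7273.
Posterior odds = prior odds × LR₁ × LR₂ = 0.68833.
Posterior probability = odds/(1+odds) = 0.68833/1.6883 = 0.4077.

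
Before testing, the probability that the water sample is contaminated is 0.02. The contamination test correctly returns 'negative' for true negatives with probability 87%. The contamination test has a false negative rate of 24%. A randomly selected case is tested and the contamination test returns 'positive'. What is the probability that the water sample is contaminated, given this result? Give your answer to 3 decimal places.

P(H | E) ≈ 0.107

Write H for 'the water sample is contaminated'. Prior odds H:¬H = 0.02/0.98 = 0.020408. For the 'positive' outcome, the likelihood ratio is 0.76/0.13 = 5.8462.
Posterior odds = 0.020408 × 5.8462 = 0.11931, so P(H|E) = 0.11931/(1+0.11931) = 0.107.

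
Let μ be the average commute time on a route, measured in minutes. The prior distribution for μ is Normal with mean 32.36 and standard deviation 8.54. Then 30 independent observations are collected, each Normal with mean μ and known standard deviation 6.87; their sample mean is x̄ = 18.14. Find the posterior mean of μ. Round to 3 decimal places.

With known σ, the Normal prior is conjugate. Weight on the data is w = (n/σ²)/(n/σ² + 1/τ₀²) = 0.635635/(0.635635+0.0137115) = 0.97888.
Posterior mean = w·x̄ + (1−w)·μ₀ = 0.97888·18.14 + 0.021116·32.36 = 18.440.

Posterior mean ≈ 18.440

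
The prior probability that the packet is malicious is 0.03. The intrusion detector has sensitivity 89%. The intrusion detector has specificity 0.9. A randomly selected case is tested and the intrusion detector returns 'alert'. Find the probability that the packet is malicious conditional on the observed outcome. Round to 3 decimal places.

Let H be the event that the packet is malicious. P(H) = 0.03, so P(¬H) = 0.97. With E the 'alert' result, P(E|H) = 0.89 and P(E|¬H) = 0.1.
P(E) = 0.89·0.03 + 0.1·0.97 = 0.026700 + 0.097000 = 0.12370.
By Bayes' theorem, P(H|E) = 0.026700 / 0.12370 = 0.216.

P(H | E) ≈ 0.216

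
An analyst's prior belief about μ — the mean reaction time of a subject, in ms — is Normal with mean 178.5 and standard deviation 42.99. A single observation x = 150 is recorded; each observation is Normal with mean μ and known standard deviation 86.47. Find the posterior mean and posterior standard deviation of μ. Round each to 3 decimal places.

Posterior mean ≈ 172.852; posterior SD ≈ 38.495

With known σ, the Normal prior is conjugate. Weight on the data is w = (n/σ²)/(n/σ² + 1/τ₀²) = 0.00013374/(0.00013374+0.00054108) = 0.19819.
Posterior mean = w·x̄ + (1−w)·μ₀ = 0.19819·150 + 0.80181·178.5 = 172.852. Posterior variance = 1/(0.00013374+0.00054108) = 1481.86, so SD = 38.495.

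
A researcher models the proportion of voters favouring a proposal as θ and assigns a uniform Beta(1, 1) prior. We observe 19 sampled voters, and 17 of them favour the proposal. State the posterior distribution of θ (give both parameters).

Observing 17 successes and 2 failures updates Beta(1, 1) by adding the success and failure counts to the two shape parameters: α = 1+17 = 18, β = 1+2 = 3.

Posterior: Beta(18, 3)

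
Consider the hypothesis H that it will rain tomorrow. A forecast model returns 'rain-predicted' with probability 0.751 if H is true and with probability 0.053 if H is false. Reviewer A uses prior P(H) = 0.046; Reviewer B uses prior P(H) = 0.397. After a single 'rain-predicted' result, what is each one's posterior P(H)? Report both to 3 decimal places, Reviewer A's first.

Reviewer A: 0.406; Reviewer B: 0.903

P('+'|H) = 0.751, P('+'|¬H) = 0.053.
Reviewer A: numerator 0.751·0.046 = 0.034546; evidence = 0.034546+0.053·0.954 = 0.085108; posterior = 0.406.
Reviewer B: numerator 0.751·0.397 = 0.29815; evidence = 0.29815+0.053·0.603 = 0.33011; posterior = 0.903.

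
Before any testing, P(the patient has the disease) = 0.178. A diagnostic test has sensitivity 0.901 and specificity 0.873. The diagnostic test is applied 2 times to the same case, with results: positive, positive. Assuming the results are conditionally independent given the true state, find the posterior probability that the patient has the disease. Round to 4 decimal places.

Posterior P(H) ≈ 0.9160

Let H be the event that the patient has the disease; start with P(H) = 0.178. P('positive'|H) = 0.901, P('positive'|¬H) = 0.127.
Update on result 1 ('positive'): P(H) ← 0.901·0.1780 / (0.901·0.1780 + 0.127·0.8220) = 0.16038/0.26477 = 0.6057.
Update on result 2 ('positive'): P(H) ← 0.901·0.6057 / (0.901·0.6057 + 0.127·0.3943) = 0.54575/0.59583 = 0.9160.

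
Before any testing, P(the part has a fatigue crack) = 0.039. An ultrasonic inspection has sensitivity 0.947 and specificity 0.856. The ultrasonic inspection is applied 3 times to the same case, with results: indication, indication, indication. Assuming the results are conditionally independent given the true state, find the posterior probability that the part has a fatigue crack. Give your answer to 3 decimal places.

Posterior P(H) ≈ 0.920

Let H be the event that the part has a fatigue crack; start with P(H) = 0.039. P('indication'|H) = 0.947, P('indication'|¬H) = 0.144.
Update on result 1 ('indication'): P(H) ← 0.947·0.0390 / (0.947·0.0390 + 0.144·0.9610) = 0.036933/0.17532 = 0.2107.
Update on result 2 ('indication'): P(H) ← 0.947·0.2107 / (0.947·0.2107 + 0.144·0.7893) = 0.19950/0.31316 = 0.6370.
Update on result 3 ('indication'): P(H) ← 0.947·0.6370 / (0.947·0.6370 + 0.144·0.3630) = 0.60328/0.65555 = 0.9203.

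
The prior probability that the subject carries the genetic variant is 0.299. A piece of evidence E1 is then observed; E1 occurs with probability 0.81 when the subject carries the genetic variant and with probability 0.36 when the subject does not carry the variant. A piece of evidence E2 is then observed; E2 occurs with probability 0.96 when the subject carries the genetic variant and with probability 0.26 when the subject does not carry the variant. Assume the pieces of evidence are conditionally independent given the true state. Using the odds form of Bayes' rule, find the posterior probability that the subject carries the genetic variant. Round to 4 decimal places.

Posterior probability ≈ 0.7799

Prior odds = 0.299/(1−0.299) = 0.42653.
Likelihood ratio for E1 = 0.81/0.36 = 2.2500.
Likelihood ratio for E2 = 0.96/0.26 = 3.6923.
Posterior odds = prior odds × LR₁ × LR₂ = 3.5435.
Posterior probability = odds/(1+odds) = 3.5435/4.5435 = 0.7799.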